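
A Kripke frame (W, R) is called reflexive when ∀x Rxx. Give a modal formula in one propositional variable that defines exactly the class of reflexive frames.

A defining formula is □p → p (the T axiom).
Suppose □p→p is valid. At any x set V(p)={w : Rxw}. Then □p holds at x, so p holds at x, i.e. Rxx.

□p → p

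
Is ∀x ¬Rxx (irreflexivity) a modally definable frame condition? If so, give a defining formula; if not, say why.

No — not modally definable

Modal frame validity is preserved under surjective bounded morphisms.
The 2-cycle (worlds 0,1 with 0→1→0) is irreflexive, and the map sending every world to a single reflexive point • is a surjective bounded morphism (forth: every edge maps to (•,•); back: every world has a successor). So any modal formula valid on the 2-cycle is also valid on the reflexive point, which is not irreflexive.
So the class is not modally definable.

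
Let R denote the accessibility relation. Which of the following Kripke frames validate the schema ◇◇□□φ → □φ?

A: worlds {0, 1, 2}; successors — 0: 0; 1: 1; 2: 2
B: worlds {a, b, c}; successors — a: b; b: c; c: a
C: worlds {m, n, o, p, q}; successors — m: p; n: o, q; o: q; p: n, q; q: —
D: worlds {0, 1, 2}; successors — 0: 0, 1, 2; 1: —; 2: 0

A, B

The schema corresponds to a generalized confluence (Geach) condition: ∀x ∀y ∀z ((xR²y ∧ xRz) → ∃w (yR²w ∧ z = w)).
A: ✓.
B: ✓.
C: fails — mR²n, mRp but no w with nR²w and p=w.
D: fails — 0R²1, 0R0 but no w with 1R²w and 0=w.
Valid on: A, B.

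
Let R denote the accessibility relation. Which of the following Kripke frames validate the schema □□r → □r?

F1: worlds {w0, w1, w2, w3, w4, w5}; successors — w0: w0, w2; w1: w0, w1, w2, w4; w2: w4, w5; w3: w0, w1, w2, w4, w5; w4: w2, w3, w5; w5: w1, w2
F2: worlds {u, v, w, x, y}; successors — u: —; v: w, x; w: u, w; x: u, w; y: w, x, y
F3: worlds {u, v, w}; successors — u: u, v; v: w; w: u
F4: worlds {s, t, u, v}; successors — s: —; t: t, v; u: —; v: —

F4

The schema corresponds to density: ∀x ∀y (Rxy → ∃z (Rxz ∧ Rzy)).
F1: fails — Rw2w4 but no z with Rw2z and Rzw4.
F2: fails — Rvx but no z with Rvz and Rzx.
F3: fails — Rvw but no z with Rvz and Rzw.
F4: holds.
Valid on: F4.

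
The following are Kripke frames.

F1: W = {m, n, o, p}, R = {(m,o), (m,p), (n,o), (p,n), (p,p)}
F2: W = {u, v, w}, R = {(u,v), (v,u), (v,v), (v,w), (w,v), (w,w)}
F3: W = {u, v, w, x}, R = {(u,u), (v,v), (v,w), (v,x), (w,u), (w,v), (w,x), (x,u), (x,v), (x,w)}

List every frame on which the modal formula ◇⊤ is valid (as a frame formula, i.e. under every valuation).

F2, F3

Frame correspondent (Sahlqvist): ∀x ∃y Rxy — i.e. seriality.
F1: fails — world o has no successor.
F2: condition met.
F3: condition met.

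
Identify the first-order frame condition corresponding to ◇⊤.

seriality

◇⊤ holds at w iff w has a successor, so frame-validity of ◇⊤ is exactly seriality. Equivalently via □r → ◇r:
Suppose □r→◇r is valid. At any x set V(r)=W. Then □r at x, so ◇r at x, so x has a successor.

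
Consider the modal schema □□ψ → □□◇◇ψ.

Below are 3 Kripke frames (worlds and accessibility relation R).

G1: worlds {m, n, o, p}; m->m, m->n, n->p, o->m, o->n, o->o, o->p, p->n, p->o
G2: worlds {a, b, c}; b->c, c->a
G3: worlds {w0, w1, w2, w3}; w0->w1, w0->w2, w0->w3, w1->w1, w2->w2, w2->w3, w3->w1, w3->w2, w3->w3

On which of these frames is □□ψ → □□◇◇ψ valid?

The schema corresponds to a generalized confluence (Geach) condition: ∀x ∀z (xR²z → ∃w (xR²w ∧ zR²w)).
G1: condition met.
G2: fails — bR²a but no w with bR²w and aR²w.
G3: condition met.
Valid on: G1, G3.

G1, G3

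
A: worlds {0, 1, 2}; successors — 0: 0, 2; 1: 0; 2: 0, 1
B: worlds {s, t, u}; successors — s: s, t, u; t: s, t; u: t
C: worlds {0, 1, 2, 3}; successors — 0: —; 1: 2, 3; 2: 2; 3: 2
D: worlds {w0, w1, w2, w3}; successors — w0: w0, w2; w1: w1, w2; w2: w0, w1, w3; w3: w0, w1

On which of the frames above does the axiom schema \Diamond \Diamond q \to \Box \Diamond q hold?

C

Frame correspondent (Sahlqvist): \forall x \forall y \forall z ((x R^2 y \wedge xRz) \to \exists w (y = w \wedge zRw)) — i.e. a generalized confluence (Geach) condition.
A: fails — 0R²1, 0R0 but no w with 1=w and 0Rw.
B: fails — sR²s, sRu but no w with s=w and uRw.
C: holds.
D: fails — w0R²w1, w0Rw0 but no w with w1=w and w0Rw.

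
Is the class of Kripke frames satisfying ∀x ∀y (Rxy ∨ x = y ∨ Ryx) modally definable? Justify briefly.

Not definable by any modal formula

Modal frame validity is preserved under disjoint unions.
Take 4 disjoint single-world reflexive frames: each is trivially connected, but their disjoint union has 4 worlds with no edge between distinct components, so it is not connected.
Hence connectedness of R is not modally definable.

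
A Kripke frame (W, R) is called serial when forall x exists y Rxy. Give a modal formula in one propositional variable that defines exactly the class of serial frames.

A defining formula is □ψ → ◇ψ (the D axiom).
Suppose □ψ→◇ψ is valid. At any x set V(ψ)=W. Then □ψ at x, so ◇ψ at x, so x has a successor.

□ψ → ◇ψ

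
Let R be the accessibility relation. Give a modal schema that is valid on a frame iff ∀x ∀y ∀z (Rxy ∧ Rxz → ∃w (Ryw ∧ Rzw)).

The condition is convergence. The .2 schema ◇□p → □◇p defines it.
Suppose ◇□p→□◇p is valid. Take Rxy, Rxz and set V(p)={w : Ryw}. Then □p at y so ◇□p at x, so □◇p at x, so ◇p at z, giving w with Rzw and Ryw.

◇□p → □◇p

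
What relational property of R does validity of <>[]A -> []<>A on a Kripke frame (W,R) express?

This schema is the .2 axiom.
It corresponds to convergence: forall x forall y forall z (Rxy & Rxz -> exists w (Ryw & Rzw)).

convergence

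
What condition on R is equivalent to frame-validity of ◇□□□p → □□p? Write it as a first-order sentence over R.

This is a Sahlqvist (Geach-type) schema ◇^1□^3p → □^2◇^0p.
First-order correspondent: ∀x ∀y ∀z ((xRy ∧ xR²z) → ∃w (yR³w ∧ z = w)).

∀x ∀y ∀z ((xRy ∧ xR²z) → ∃w (yR³w ∧ z = w))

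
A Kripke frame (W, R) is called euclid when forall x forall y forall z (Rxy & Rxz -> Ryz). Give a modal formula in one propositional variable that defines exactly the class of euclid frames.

◇s → □◇s

This is the Euclidean property; the standard corresponding axiom is 5: ◇s → □◇s.
Suppose ◇s→□◇s is valid. Take Rxy, Rxz and set V(s)={y}. Then ◇s at x, so □◇s at x, so ◇s at z, so some w with Rzw has s; w=y, i.e. Rzy. By symmetry of the argument, Ryz.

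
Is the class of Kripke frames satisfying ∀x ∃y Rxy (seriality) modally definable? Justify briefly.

The condition is seriality. A defining modal formula is □p → ◇p.
Suppose □p→◇p is valid. At any x set V(p)=W. Then □p at x, so ◇p at x, so x has a successor.

Yes — defined by □p → ◇p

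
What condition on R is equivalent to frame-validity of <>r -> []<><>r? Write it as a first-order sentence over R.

forall x forall y forall z ((xRy & xRz) -> exists w (y = w & z R^2 w))

This is a Sahlqvist (Geach-type) schema ◇^1□^0r → □^1◇^2r.
Minimal-valuation argument: fix x; take any y with xR^1y and any z with xR^1z. Set V(r) to the set of worlds R-reachable from y in exactly 0 steps. Then □^0r holds at y, so the antecedent holds at x; validity forces ◇^2r at z, giving a w with zR^2w and yR^0w.
First-order correspondent: forall x forall y forall z ((xRy & xRz) -> exists w (y = w & z R^2 w)).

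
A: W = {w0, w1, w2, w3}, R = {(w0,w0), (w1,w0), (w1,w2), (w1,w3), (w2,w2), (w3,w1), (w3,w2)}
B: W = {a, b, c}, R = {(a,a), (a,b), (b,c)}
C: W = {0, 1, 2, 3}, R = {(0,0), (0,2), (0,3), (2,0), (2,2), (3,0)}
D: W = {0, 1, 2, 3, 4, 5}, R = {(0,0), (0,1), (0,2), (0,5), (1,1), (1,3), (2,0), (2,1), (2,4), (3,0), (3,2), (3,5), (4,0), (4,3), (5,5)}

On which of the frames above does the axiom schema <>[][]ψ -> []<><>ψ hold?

C, D

Frame correspondent (Sahlqvist): forall x forall y forall z ((xRy & xRz) -> exists w (y R^2 w & z R^2 w)) — i.e. a generalized confluence (Geach) condition.
A: fails — w1Rw0, w1Rw2 but no w with w0R²w and w2R²w.
B: fails — aRa, aRb but no w with aR²w and bR²w.
C: ✓.
D: ✓.
Valid on: C, D.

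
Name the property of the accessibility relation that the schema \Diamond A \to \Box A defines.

Suppose ◇A→□A is valid. Take Rxy, Rxz and set V(A)={y}. Then ◇A at x, so □A at x, so A at z, i.e. z=y.

partial functionality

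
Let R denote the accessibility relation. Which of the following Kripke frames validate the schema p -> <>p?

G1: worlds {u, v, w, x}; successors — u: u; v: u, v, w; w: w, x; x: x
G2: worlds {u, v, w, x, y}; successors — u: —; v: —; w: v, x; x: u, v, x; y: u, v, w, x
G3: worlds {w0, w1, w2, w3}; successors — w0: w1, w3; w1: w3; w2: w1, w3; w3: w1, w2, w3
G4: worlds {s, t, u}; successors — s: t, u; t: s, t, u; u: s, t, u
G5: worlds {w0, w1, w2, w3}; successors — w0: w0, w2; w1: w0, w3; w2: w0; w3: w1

The schema corresponds to reflexivity: forall x Rxx.
G1: condition met.
G2: fails — world u does not see itself.
G3: fails — world w0 does not see itself.
G4: fails — world s does not see itself.
G5: fails — world w1 does not see itself.
Valid on: G1.

G1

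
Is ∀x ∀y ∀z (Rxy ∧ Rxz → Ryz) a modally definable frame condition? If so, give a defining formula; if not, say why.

The condition is the Euclidean property. A defining modal formula is ◇q → □◇q.
Suppose ◇q→□◇q is valid. Take Rxy, Rxz and set V(q)={y}. Then ◇q at x, so □◇q at x, so ◇q at z, so some w with Rzw has q; w=y, i.e. Rzy. By symmetry of the argument, Ryz.

Yes, by ◇q → □◇q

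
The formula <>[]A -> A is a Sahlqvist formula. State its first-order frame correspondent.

This is frame-equivalent to A → □◇A (substitute ¬A for A and contrapose).
Suppose A→□◇A is valid. Take Rxy and set V(A)={x}. Then A at x, so □◇A at x, so ◇A at y, so some z with Ryz has A; z=x, i.e. Ryx.
The converse is a direct semantic check.
Frame condition: forall x forall y (Rxy -> Ryx).

symmetry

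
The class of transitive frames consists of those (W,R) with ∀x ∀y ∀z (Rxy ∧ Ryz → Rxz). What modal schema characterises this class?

□q → □□q

This is transitivity; the standard corresponding axiom is 4: □q → □□q.
Suppose □q→□□q is valid. Take Rxy, Ryz and set V(q)={w : Rxw}. Then □q at x, so □□q at x, so □q at y, so q at z, i.e. Rxz.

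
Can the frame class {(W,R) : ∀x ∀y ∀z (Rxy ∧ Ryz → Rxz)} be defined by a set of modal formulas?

Definable; □r → □□r defines it

The condition is transitivity. A defining modal formula is □r → □□r.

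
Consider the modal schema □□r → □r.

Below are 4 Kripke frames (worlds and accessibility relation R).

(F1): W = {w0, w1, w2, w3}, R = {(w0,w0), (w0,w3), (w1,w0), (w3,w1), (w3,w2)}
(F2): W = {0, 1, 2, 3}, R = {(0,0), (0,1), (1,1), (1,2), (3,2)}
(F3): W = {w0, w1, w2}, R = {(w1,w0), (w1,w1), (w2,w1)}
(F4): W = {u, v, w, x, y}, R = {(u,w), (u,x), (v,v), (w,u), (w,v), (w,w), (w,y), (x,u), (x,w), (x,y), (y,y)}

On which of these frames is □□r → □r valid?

Frame correspondent (Sahlqvist): ∀x ∀y (Rxy → ∃z (Rxz ∧ Rzy)) — i.e. density.
(F1): fails — Rw3w1 but no z with Rw3z and Rzw1.
(F2): fails — R32 but no z with R3z and Rz2.
(F3): ✓.
(F4): fails — Rux but no z with Ruz and Rzx.

(F3)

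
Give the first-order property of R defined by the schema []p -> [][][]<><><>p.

forall x forall z (x R^3 z -> exists w (xRw & z R^3 w))

This is a Sahlqvist (Geach-type) schema ◇^0□^1p → □^3◇^3p.
Minimal-valuation argument: fix x; take any y with xR^0y and any z with xR^3z. Set V(p) to the set of worlds R-reachable from y in exactly 1 step. Then □^1p holds at y, so the antecedent holds at x; validity forces ◇^3p at z, giving a w with zR^3w and yR^1w.
First-order correspondent: forall x forall z (x R^3 z -> exists w (xRw & z R^3 w)).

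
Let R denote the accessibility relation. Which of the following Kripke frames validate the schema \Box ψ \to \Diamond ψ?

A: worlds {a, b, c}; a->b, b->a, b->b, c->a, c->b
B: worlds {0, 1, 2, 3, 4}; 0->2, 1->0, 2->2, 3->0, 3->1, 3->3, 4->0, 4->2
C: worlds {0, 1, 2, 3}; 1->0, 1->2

A, B

The schema corresponds to seriality: \forall x \exists y Rxy.
A: holds.
B: holds.
C: fails — world 0 has no successor.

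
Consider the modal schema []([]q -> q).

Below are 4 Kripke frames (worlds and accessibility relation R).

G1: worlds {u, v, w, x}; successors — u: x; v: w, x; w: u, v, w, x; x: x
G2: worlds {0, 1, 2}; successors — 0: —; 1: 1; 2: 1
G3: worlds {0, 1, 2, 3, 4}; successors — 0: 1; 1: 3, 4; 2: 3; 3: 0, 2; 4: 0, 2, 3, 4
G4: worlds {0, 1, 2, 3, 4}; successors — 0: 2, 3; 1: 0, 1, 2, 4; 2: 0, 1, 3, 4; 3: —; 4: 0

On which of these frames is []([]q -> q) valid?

The schema corresponds to shift-reflexivity: forall x forall y (Rxy -> Ryy).
G1: fails — Rwu but not Ruu.
G2: ✓.
G3: fails — R32 but not R22.
G4: fails — R10 but not R00.

G2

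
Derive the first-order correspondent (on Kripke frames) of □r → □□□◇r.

∀x ∀z (xR³z → ∃w (xRw ∧ zRw))

This is a Sahlqvist (Geach-type) schema ◇^0□^1r → □^3◇^1r.
Minimal-valuation argument: fix x; take any y with xR^0y and any z with xR^3z. Set V(r) to the set of worlds R-reachable from y in exactly 1 step. Then □^1r holds at y, so the antecedent holds at x; validity forces ◇^1r at z, giving a w with zR^1w and yR^1w.
First-order correspondent: ∀x ∀z (xR³z → ∃w (xRw ∧ zRw)).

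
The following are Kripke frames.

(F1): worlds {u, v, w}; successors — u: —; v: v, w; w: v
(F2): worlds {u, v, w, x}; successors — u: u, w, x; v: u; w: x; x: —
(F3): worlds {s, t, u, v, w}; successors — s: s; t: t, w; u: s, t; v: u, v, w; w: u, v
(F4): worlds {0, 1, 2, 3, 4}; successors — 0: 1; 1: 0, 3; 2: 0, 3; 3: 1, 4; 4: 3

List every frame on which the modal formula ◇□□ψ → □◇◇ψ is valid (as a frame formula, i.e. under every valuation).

(F1), (F4)

Frame correspondent (Sahlqvist): ∀x ∀y ∀z ((xRy ∧ xRz) → ∃w (yR²w ∧ zR²w)) — i.e. a generalized confluence (Geach) condition.
(F1): holds.
(F2): fails — uRu, uRw but no t with uR²t and wR²t.
(F3): fails — uRs, uRt but no w* with sR²w* and tR²w*.
(F4): holds.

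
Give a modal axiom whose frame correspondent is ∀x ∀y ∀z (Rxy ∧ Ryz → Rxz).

□p → □□p

This is transitivity; the standard corresponding axiom is 4: □p → □□p.
Suppose □p→□□p is valid. Take Rxy, Ryz and set V(p)={w : Rxw}. Then □p at x, so □□p at x, so □p at y, so p at z, i.e. Rxz.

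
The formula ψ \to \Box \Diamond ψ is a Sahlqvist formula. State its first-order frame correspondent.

This is the B axiom.
Its frame correspondent is symmetry — \forall x \forall y (Rxy \to Ryx).

Symmetry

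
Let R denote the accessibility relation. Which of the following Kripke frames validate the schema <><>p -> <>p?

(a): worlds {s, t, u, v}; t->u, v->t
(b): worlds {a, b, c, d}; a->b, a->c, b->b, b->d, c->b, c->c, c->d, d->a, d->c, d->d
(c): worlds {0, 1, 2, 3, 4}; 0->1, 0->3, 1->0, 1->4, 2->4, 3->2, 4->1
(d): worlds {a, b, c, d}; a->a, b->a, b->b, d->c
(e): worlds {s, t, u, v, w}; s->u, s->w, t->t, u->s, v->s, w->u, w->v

This is the axiom for transitivity; its first-order frame correspondent is forall x forall y forall z (Rxy & Ryz -> Rxz).
(a): fails — Rvt and Rtu but not Rvu.
(b): fails — Rcd and Rda but not Rca.
(c): fails — R10 and R01 but not R11.
(d): satisfies the condition.
(e): fails — Rwu and Rus but not Rws.

(d)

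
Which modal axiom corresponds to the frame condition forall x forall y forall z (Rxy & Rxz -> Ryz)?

The condition is the Euclidean property. The 5 schema ◇q → □◇q defines it.

◇q → □◇q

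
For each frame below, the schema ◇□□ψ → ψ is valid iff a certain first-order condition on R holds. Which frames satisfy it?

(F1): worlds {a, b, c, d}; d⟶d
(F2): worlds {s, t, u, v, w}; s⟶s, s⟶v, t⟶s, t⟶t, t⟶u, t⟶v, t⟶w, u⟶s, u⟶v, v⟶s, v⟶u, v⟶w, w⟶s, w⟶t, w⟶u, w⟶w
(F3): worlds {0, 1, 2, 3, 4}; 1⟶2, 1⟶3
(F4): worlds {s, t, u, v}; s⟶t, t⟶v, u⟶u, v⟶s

This is the axiom for a generalized confluence (Geach) condition; its first-order frame correspondent is ∀x ∀y (xRy → ∃w (yR²w ∧ x = w)).
(F1): ✓.
(F2): fails — tRs but no w* with sR²w* and t=w*.
(F3): fails — 1R2 but no w with 2R²w and 1=w.
(F4): ✓.

(F1), (F4)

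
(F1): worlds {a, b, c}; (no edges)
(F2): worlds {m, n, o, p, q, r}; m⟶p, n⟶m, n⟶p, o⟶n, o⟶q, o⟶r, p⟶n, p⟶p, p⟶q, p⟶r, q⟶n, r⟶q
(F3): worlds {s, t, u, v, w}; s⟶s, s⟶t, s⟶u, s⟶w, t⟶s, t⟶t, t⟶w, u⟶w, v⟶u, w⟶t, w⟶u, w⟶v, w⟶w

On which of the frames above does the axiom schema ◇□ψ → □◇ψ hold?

(F1)

Frame correspondent (Sahlqvist): ∀x ∀y ∀z (Rxy ∧ Rxz → ∃w (Ryw ∧ Rzw)) — i.e. convergence.
(F1): satisfies the condition.
(F2): fails — Ron and Ror but n and r have no common successor.
(F3): fails — Rwt and Rwv but t and v have no common successor.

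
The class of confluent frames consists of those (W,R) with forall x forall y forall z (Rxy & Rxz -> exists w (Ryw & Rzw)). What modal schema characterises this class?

This is convergence; the standard corresponding axiom is .2: ◇□r → □◇r.
Suppose ◇□r→□◇r is valid. Take Rxy, Rxz and set V(r)={w : Ryw}. Then □r at y so ◇□r at x, so □◇r at x, so ◇r at z, giving w with Rzw and Ryw.

◇□r → □◇r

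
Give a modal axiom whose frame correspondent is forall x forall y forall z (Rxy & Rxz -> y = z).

◇r → □r

The condition is partial functionality. The CD schema ◇r → □r defines it.
Suppose ◇r→□r is valid. Take Rxy, Rxz and set V(r)={y}. Then ◇r at x, so □r at x, so r at z, i.e. z=y.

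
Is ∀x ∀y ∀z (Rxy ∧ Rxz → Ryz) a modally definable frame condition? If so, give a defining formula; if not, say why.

Definable; ◇r → □◇r defines it

This is a Sahlqvist condition; the 5 axiom ◇r → □◇r defines it.
Suppose ◇r→□◇r is valid. Take Rxy, Rxz and set V(r)={y}. Then ◇r at x, so □◇r at x, so ◇r at z, so some w with Rzw has r; w=y, i.e. Rzy. By symmetry of the argument, Ryz.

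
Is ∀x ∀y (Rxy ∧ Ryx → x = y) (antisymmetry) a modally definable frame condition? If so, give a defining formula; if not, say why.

No

Modal frame validity is preserved under surjective bounded morphisms.
The 6-cycle (worlds w0,w1,w2,w3,w4,w5 with w0→w1→w2→w3→w4→w5→w0) is antisymmetric. Sending even-indexed worlds to • and odd-indexed worlds to ∘ is a surjective bounded morphism onto the two-world frame with •↔∘, which is not antisymmetric.
Hence antisymmetry is not modally definable.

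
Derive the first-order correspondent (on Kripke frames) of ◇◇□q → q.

∀x ∀y (xR²y → ∃w (yRw ∧ x = w))

This is a Sahlqvist (Geach-type) schema ◇^2□^1q → □^0◇^0q.
Minimal-valuation argument: fix x; take any y with xR^2y and any z with xR^0z. Set V(q) to the set of worlds R-reachable from y in exactly 1 step. Then □^1q holds at y, so the antecedent holds at x; validity forces ◇^0q at z, giving a w with zR^0w and yR^1w.
First-order correspondent: ∀x ∀y (xR²y → ∃w (yRw ∧ x = w)).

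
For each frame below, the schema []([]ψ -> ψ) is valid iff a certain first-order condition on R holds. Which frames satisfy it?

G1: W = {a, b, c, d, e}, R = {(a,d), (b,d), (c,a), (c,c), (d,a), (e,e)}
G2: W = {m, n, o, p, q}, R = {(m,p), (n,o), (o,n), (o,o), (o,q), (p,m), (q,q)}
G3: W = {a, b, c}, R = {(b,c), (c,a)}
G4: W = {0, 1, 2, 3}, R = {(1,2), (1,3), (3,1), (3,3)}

none

The schema corresponds to shift-reflexivity: forall x forall y (Rxy -> Ryy).
G1: fails — Rca but not Raa.
G2: fails — Ron but not Rnn.
G3: fails — Rca but not Raa.
G4: fails — R12 but not R22.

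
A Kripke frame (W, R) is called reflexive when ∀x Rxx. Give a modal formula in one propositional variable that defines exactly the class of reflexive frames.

The condition is reflexivity. The T schema □p → p defines it.
Suppose □p→p is valid. At any x set V(p)={w : Rxw}. Then □p holds at x, so p holds at x, i.e. Rxx.

□p → p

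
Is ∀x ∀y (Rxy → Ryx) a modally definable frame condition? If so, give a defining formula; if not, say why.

This is a Sahlqvist condition; the B axiom q → □◇q defines it.

Yes, by q → □◇q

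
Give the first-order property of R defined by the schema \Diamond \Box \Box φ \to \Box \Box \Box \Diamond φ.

This is a Sahlqvist (Geach-type) schema ◇^1□^2φ → □^3◇^1φ.
First-order correspondent: \forall x \forall y \forall z ((xRy \wedge x R^3 z) \to \exists w (y R^2 w \wedge zRw)).

\forall x \forall y \forall z ((xRy \wedge x R^3 z) \to \exists w (y R^2 w \wedge zRw))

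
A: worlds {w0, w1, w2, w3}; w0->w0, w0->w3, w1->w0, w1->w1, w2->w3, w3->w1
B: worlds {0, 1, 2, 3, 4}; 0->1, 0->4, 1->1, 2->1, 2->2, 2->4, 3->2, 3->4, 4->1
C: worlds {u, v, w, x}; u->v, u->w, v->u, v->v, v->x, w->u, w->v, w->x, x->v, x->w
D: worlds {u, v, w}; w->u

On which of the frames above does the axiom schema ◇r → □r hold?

The schema corresponds to partial functionality: ∀x ∀y ∀z (Rxy ∧ Rxz → y = z).
A: fails — w0 sees both w0 and w3.
B: fails — 0 sees both 1 and 4.
C: fails — u sees both v and w.
D: ✓.
Valid on: D.

D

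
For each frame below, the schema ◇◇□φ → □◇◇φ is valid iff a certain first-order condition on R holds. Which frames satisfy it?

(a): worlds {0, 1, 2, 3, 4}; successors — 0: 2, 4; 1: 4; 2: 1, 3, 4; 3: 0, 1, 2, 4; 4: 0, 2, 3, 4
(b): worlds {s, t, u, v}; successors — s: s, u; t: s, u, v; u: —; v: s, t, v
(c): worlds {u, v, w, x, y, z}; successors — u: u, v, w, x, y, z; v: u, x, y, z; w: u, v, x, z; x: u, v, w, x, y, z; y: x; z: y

(a)

Frame correspondent (Sahlqvist): ∀x ∀y ∀z ((xR²y ∧ xRz) → ∃w (yRw ∧ zR²w)) — i.e. a generalized confluence (Geach) condition.
(a): holds.
(b): fails — sR²s, sRu but no w with sRw and uR²w.
(c): fails — uR²z, uRz but no t with zRt and zR²t.
Valid on: (a).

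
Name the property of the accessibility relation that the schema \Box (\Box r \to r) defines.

Suppose □(□r→r) is valid. Take Rxy and set V(r)={w : Ryw}. Then at y, □r holds; since □(□r→r) at x, □r→r at y, so r at y, i.e. Ryy.
The converse is a direct semantic check.
Frame condition: \forall x \forall y (Rxy \to Ryy).

Shift-reflexivity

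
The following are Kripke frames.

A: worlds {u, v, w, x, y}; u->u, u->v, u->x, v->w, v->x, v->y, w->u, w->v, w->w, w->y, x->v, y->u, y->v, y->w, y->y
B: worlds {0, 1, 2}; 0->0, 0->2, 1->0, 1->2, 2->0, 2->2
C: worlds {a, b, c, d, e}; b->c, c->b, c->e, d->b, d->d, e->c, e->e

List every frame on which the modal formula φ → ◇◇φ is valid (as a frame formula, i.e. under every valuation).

A

The schema corresponds to a generalized confluence (Geach) condition: ∀x ∃w (x = w ∧ xR²w).
A: ✓.
B: fails — at 1 but no w with 1=w and 1R²w.
C: fails — at a but no w with a=w and aR²w.
Valid on: A.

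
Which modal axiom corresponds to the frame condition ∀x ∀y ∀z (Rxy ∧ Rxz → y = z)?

◇q → □q

The condition is partial functionality. The CD schema ◇q → □q defines it.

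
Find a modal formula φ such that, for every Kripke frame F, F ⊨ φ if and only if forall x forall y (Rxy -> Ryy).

□(□ψ → ψ)

A defining formula is □(□ψ → ψ) (the T□ axiom).
Suppose □(□ψ→ψ) is valid. Take Rxy and set V(ψ)={w : Ryw}. Then at y, □ψ holds; since □(□ψ→ψ) at x, □ψ→ψ at y, so ψ at y, i.e. Ryy.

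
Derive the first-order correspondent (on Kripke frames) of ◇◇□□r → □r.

This is a Sahlqvist (Geach-type) schema ◇^2□^2r → □^1◇^0r.
Minimal-valuation argument: fix x; take any y with xR^2y and any z with xR^1z. Set V(r) to the set of worlds R-reachable from y in exactly 2 steps. Then □^2r holds at y, so the antecedent holds at x; validity forces ◇^0r at z, giving a w with zR^0w and yR^2w.
First-order correspondent: ∀x ∀y ∀z ((xR²y ∧ xRz) → ∃w (yR²w ∧ z = w)).

∀x ∀y ∀z ((xR²y ∧ xRz) → ∃w (yR²w ∧ z = w))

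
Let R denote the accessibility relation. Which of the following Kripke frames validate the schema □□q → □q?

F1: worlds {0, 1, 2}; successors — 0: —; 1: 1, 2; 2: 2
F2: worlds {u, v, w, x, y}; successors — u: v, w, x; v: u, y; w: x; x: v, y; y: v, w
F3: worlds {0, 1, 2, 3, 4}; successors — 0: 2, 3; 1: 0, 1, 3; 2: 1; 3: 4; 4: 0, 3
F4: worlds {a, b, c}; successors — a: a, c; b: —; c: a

The schema corresponds to density: ∀x ∀y (Rxy → ∃z (Rxz ∧ Rzy)).
F1: ✓.
F2: fails — Ruw but no z with Ruz and Rzw.
F3: fails — R34 but no z with R3z and Rz4.
F4: ✓.

F1, F4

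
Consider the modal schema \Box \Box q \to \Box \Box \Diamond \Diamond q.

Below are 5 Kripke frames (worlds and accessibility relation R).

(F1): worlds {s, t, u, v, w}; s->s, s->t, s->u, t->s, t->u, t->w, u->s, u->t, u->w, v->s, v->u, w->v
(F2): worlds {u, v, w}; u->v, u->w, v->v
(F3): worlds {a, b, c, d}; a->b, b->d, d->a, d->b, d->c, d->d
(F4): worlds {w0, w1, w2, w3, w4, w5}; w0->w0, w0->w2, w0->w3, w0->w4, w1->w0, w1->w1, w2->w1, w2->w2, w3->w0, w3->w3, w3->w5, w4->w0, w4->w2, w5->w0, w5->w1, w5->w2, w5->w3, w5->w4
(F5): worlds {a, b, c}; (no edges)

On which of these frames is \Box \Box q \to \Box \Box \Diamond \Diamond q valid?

This is the axiom for a generalized confluence (Geach) condition; its first-order frame correspondent is \forall x \forall z (x R^2 z \to \exists w (x R^2 w \wedge z R^2 w)).
(F1): ✓.
(F2): ✓.
(F3): fails — bR²c but no w with bR²w and cR²w.
(F4): ✓.
(F5): ✓.
Valid on: (F1), (F2), (F4), (F5).

(F1), (F2), (F4), (F5)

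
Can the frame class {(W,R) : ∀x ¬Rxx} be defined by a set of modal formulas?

If a class were modally definable it would be closed under surjective bounded morphisms (Goldblatt–Thomason).
The 5-cycle (worlds s,t,u,v,w with s→t→u→v→w→s) is irreflexive, and the map sending every world to a single reflexive point • is a surjective bounded morphism (forth: every edge maps to (•,•); back: every world has a successor). So any modal formula valid on the 5-cycle is also valid on the reflexive point, which is not irreflexive.
Hence irreflexivity is not modally definable.

Not modally definable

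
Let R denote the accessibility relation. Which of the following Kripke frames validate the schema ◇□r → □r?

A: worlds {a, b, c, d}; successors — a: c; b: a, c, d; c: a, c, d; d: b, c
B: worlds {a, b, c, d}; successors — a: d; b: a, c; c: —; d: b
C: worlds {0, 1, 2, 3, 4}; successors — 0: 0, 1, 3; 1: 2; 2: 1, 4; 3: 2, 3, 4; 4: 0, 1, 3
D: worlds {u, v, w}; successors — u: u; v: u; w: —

D

This is the axiom for the Euclidean property; its first-order frame correspondent is ∀x ∀y ∀z (Rxy ∧ Rxz → Ryz).
A: fails — Rba and Rba but not Raa.
B: fails — Rad and Rad but not Rdd.
C: fails — R01 and R00 but not R10.
D: satisfies the condition.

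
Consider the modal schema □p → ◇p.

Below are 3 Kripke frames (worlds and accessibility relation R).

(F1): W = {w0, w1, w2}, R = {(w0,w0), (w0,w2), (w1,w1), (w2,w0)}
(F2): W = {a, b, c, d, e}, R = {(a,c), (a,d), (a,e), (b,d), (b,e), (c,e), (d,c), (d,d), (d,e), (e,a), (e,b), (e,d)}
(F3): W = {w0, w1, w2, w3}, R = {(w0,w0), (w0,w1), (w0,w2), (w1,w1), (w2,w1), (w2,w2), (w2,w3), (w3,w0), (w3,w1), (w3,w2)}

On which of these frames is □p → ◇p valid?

Frame correspondent (Sahlqvist): ∀x ∃y Rxy — i.e. seriality.
(F1): holds.
(F2): holds.
(F3): holds.

(F1), (F2), (F3)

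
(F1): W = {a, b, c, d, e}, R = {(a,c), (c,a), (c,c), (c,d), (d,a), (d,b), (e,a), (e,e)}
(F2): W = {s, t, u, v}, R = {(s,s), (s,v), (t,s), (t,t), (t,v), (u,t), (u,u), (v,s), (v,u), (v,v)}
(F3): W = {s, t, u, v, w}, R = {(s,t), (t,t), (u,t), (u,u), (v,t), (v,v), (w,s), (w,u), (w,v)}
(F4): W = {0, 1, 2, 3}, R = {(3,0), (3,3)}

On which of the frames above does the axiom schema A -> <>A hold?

This is the axiom for reflexivity; its first-order frame correspondent is forall x Rxx.
(F1): fails — world a does not see itself.
(F2): condition met.
(F3): fails — world s does not see itself.
(F4): fails — world 0 does not see itself.
Valid on: (F2).

(F2)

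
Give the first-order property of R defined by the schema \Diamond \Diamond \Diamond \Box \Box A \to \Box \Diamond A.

This is a Sahlqvist (Geach-type) schema ◇^3□^2A → □^1◇^1A.
Minimal-valuation argument: fix x; take any y with xR^3y and any z with xR^1z. Set V(A) to the set of worlds R-reachable from y in exactly 2 steps. Then □^2A holds at y, so the antecedent holds at x; validity forces ◇^1A at z, giving a w with zR^1w and yR^2w.
First-order correspondent: \forall x \forall y \forall z ((x R^3 y \wedge xRz) \to \exists w (y R^2 w \wedge zRw)).

\forall x \forall y \forall z ((x R^3 y \wedge xRz) \to \exists w (y R^2 w \wedge zRw))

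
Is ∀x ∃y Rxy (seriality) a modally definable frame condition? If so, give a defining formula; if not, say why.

Definable; □r → ◇r defines it

Yes: it is seriality, defined by the D schema □r → ◇r.
Suppose □r→◇r is valid. At any x set V(r)=W. Then □r at x, so ◇r at x, so x has a successor.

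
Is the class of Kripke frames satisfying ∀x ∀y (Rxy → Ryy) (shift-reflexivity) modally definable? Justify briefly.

The condition is shift-reflexivity. A defining modal formula is □(□q → q).
Suppose □(□q→q) is valid. Take Rxy and set V(q)={w : Ryw}. Then at y, □q holds; since □(□q→q) at x, □q→q at y, so q at y, i.e. Ryy.

Yes — defined by □(□q → q)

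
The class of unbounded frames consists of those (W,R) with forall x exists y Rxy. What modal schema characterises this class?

The condition is seriality. The D schema □s → ◇s defines it.
Suppose □s→◇s is valid. At any x set V(s)=W. Then □s at x, so ◇s at x, so x has a successor.

□s → ◇s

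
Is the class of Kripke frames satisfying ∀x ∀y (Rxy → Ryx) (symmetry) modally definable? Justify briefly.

The condition is symmetry. A defining modal formula is r → □◇r.
Suppose r→□◇r is valid. Take Rxy and set V(r)={x}. Then r at x, so □◇r at x, so ◇r at y, so some z with Ryz has r; z=x, i.e. Ryx.

Definable; r → □◇r defines it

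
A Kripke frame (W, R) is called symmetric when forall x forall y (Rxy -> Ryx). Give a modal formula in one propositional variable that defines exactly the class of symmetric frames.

This is symmetry; the standard corresponding axiom is B: ψ → □◇ψ.
Suppose ψ→□◇ψ is valid. Take Rxy and set V(ψ)={x}. Then ψ at x, so □◇ψ at x, so ◇ψ at y, so some z with Ryz has ψ; z=x, i.e. Ryx.

ψ → □◇ψ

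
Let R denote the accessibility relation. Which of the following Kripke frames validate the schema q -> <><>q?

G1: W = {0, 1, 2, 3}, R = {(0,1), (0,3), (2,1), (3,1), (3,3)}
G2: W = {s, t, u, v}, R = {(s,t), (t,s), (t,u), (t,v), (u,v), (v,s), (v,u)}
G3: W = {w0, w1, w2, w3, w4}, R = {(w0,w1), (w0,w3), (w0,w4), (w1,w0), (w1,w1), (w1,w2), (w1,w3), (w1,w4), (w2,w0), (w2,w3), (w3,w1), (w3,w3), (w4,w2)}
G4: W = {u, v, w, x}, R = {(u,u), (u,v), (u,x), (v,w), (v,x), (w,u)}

Frame correspondent (Sahlqvist): forall x exists w (x = w & x R^2 w) — i.e. a generalized confluence (Geach) condition.
G1: fails — at 0 but no w with 0=w and 0R²w.
G2: condition met.
G3: fails — at w2 but no w with w2=w and w2R²w.
G4: fails — at v but no t with v=t and vR²t.
Valid on: G2.

G2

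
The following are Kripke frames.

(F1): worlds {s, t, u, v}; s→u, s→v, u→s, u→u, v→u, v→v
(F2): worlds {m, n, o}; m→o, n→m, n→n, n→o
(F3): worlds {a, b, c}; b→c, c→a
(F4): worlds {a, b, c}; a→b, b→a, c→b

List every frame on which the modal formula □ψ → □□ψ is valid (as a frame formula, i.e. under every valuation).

(F2)

Frame correspondent (Sahlqvist): ∀x ∀y ∀z (Rxy ∧ Ryz → Rxz) — i.e. transitivity.
(F1): fails — Rus and Rsv but not Ruv.
(F2): condition met.
(F3): fails — Rbc and Rca but not Rba.
(F4): fails — Rab and Rba but not Raa.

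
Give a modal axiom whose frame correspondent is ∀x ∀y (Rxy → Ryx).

p → □◇p

The condition is symmetry. The B schema p → □◇p defines it.
Suppose p→□◇p is valid. Take Rxy and set V(p)={x}. Then p at x, so □◇p at x, so ◇p at y, so some z with Ryz has p; z=x, i.e. Ryx.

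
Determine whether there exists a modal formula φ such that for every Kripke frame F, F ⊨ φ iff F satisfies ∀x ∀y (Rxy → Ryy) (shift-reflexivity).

Definable; □(□r → r) defines it

Yes: it is shift-reflexivity, defined by the T□ schema □(□r → r).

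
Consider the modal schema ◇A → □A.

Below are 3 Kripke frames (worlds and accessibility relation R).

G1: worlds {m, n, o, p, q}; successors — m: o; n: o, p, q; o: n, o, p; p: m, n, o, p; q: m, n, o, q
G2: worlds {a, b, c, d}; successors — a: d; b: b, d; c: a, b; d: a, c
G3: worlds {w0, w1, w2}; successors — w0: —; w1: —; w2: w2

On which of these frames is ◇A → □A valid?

G3

The schema corresponds to partial functionality: ∀x ∀y ∀z (Rxy ∧ Rxz → y = z).
G1: fails — n sees both o and p.
G2: fails — b sees both b and d.
G3: condition met.
Valid on: G3.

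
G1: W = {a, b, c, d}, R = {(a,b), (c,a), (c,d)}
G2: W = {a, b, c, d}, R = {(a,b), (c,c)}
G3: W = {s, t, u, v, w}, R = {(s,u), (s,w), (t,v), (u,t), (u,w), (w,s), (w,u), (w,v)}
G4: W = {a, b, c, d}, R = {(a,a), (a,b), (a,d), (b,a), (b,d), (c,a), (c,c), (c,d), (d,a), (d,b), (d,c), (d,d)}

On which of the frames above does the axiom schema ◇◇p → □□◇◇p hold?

G2, G4

This is the axiom for a generalized confluence (Geach) condition; its first-order frame correspondent is ∀x ∀y ∀z ((xR²y ∧ xR²z) → ∃w (y = w ∧ zR²w)).
G1: fails — cR²b, cR²b but no w with b=w and bR²w.
G2: holds.
G3: fails — sR²s, sR²t but no w* with s=w* and tR²w*.
G4: holds.
Valid on: G2, G4.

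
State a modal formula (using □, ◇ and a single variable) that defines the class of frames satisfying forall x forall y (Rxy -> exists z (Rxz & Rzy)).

□□p → □p

The condition is density. The C4 schema □□p → □p defines it.
Suppose □□p→□p is valid. Take Rxy and set V(p)={w : xR²w}. Then □□p at x, so □p at x, so p at y, i.e. ∃z(Rxz∧Rzy).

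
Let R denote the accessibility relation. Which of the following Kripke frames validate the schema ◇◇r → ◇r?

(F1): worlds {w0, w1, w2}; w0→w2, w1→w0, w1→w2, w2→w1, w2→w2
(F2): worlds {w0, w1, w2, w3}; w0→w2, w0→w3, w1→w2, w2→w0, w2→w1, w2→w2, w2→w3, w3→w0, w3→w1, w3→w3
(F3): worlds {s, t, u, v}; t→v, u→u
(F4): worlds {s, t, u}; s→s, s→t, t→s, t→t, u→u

Frame correspondent (Sahlqvist): ∀x ∀y ∀z (Rxy ∧ Ryz → Rxz) — i.e. transitivity.
(F1): fails — Rw1w2 and Rw2w1 but not Rw1w1.
(F2): fails — Rw1w2 and Rw2w1 but not Rw1w1.
(F3): holds.
(F4): holds.
Valid on: (F3), (F4).

(F3), (F4)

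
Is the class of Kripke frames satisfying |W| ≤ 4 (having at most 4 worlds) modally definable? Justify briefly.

If a class were modally definable it would be closed under disjoint unions (Goldblatt–Thomason).
Any modal formula valid on each of 5 disjoint one-world frames is valid on their disjoint union (validity is preserved under disjoint unions). Each one-world frame has |W|=1≤4, but the union has |W|=5.
Hence having at most 4 worlds is not modally definable.

No — not modally definable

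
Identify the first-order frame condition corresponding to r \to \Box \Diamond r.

Suppose r→□◇r is valid. Take Rxy and set V(r)={x}. Then r at x, so □◇r at x, so ◇r at y, so some z with Ryz has r; z=x, i.e. Ryx.

symmetry: \forall x \forall y (Rxy \to Ryx)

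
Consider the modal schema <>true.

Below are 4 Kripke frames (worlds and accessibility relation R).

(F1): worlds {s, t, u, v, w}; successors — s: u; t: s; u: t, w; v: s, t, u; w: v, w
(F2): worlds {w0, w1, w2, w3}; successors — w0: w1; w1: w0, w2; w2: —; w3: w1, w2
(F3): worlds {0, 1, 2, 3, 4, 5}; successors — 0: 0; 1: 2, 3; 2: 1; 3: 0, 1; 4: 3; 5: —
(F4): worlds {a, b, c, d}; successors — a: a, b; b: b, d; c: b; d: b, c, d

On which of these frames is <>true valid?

The schema corresponds to seriality: forall x exists y Rxy.
(F1): ✓.
(F2): fails — world w2 has no successor.
(F3): fails — world 5 has no successor.
(F4): ✓.

(F1), (F4)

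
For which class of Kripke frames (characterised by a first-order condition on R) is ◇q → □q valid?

partial functionality

Suppose ◇q→□q is valid. Take Rxy, Rxz and set V(q)={y}. Then ◇q at x, so □q at x, so q at z, i.e. z=y.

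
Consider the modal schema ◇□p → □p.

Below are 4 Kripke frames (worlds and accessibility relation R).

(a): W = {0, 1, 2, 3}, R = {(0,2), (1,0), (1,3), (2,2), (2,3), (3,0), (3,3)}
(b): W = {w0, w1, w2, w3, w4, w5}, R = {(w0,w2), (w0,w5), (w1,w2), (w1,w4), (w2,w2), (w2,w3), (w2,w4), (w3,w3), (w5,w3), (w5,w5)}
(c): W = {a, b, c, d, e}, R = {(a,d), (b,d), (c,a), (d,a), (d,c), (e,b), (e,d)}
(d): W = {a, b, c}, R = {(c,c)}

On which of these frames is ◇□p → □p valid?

This is the axiom for the Euclidean property; its first-order frame correspondent is ∀x ∀y ∀z (Rxy ∧ Rxz → Ryz).
(a): fails — R10 and R10 but not R00.
(b): fails — Rw0w5 and Rw0w2 but not Rw5w2.
(c): fails — Rad and Rad but not Rdd.
(d): holds.

(d)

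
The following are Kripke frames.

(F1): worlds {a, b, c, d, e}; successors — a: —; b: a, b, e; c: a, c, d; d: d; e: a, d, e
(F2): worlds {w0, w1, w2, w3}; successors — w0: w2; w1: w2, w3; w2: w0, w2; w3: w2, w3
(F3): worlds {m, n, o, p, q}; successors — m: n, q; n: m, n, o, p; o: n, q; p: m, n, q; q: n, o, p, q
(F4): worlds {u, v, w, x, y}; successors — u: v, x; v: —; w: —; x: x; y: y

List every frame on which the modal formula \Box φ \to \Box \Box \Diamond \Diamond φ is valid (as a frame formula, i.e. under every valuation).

(F2), (F3), (F4)

Frame correspondent (Sahlqvist): \forall x \forall z (x R^2 z \to \exists w (xRw \wedge z R^2 w)) — i.e. a generalized confluence (Geach) condition.
(F1): fails — bR²a but no w with bRw and aR²w.
(F2): satisfies the condition.
(F3): satisfies the condition.
(F4): satisfies the condition.
Valid on: (F2), (F3), (F4).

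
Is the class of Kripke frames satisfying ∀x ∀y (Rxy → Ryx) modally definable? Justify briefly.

This is a Sahlqvist condition; the B axiom q → □◇q defines it.
Suppose q→□◇q is valid. Take Rxy and set V(q)={x}. Then q at x, so □◇q at x, so ◇q at y, so some z with Ryz has q; z=x, i.e. Ryx.

Definable; q → □◇q defines it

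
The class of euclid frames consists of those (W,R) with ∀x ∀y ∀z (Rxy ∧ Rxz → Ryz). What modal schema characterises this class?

A defining formula is ◇ψ → □◇ψ (the 5 axiom).
Suppose ◇ψ→□◇ψ is valid. Take Rxy, Rxz and set V(ψ)={y}. Then ◇ψ at x, so □◇ψ at x, so ◇ψ at z, so some w with Rzw has ψ; w=y, i.e. Rzy. By symmetry of the argument, Ryz.

◇ψ → □◇ψ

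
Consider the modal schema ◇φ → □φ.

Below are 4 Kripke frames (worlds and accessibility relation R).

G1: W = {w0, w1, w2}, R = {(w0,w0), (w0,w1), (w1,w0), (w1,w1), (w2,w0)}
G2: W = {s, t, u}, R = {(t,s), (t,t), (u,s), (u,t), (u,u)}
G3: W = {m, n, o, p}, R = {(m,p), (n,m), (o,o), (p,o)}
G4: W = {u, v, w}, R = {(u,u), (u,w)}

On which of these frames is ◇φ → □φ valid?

The schema corresponds to partial functionality: ∀x ∀y ∀z (Rxy ∧ Rxz → y = z).
G1: fails — w0 sees both w0 and w1.
G2: fails — t sees both s and t.
G3: ✓.
G4: fails — u sees both u and w.
Valid on: G3.

G3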